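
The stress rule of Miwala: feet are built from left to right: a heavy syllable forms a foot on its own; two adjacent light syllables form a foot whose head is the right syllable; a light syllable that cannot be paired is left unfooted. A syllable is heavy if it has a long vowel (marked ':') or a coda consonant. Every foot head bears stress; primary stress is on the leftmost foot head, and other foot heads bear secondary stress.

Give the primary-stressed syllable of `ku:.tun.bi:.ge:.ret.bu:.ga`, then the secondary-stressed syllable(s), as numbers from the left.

primary 1, secondary 2, 3, 4, 5, 6

Weights: 1 ku: H, 2 tun H, 3 bi: H, 4 ge: H, 5 ret H, 6 bu: H, 7 ga L.
Parse left to right (heavy = foot alone; LL = one foot; stranded L unfooted): (ˈku:) (ˈtun) (ˈbi:) (ˈge:) (ˈret) (ˈbu:) ga.
Foot heads: 1, 2, 3, 4, 5, 6.
Primary stress on the leftmost head = syllable 1.
Secondary stress on 2, 3, 4, 5, 6: ˈku:.ˌtun.ˌbi:.ˌge:.ˌret.ˌbu:.ga.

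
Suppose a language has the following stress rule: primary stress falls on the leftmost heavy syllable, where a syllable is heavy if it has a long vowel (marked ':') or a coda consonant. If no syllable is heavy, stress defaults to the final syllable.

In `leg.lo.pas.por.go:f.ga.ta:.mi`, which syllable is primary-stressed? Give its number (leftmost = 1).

1

Weights: 1 leg H, 2 lo L, 3 pas H, 4 por H, 5 go:f H, 6 ga L, 7 ta: H, 8 mi L.
Heavy syllables in the domain: 1, 3, 4, 5, 7. The leftmost is syllable 1 (leg).
Primary stress: syllable 1 → ˈleg.lo.pas.por.go:f.ga.ta:.mi.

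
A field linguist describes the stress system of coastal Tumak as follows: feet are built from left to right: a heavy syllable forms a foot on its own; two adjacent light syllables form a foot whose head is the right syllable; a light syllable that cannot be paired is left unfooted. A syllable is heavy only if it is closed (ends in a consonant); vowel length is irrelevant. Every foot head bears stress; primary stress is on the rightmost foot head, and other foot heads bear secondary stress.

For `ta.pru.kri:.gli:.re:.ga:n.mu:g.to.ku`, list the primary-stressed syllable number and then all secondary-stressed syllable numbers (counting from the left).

Weights: 1 ta L, 2 pru L, 3 kri: L, 4 gli: L, 5 re: L, 6 ga:n H, 7 mu:g H, 8 to L, 9 ku L.
Parse left to right (heavy = foot alone; LL = one foot; stranded L unfooted): (ta.ˈpru) (kri:.ˈgli:) re: (ˈga:n) (ˈmu:g) (to.ˈku).
Foot heads: 2, 4, 6, 7, 9.
Primary stress on the rightmost head = syllable 9.
Secondary stress on 2, 4, 6, 7: ta.ˌpru.kri:.ˌgli:.re:.ˌga:n.ˌmu:g.to.ˈku.

primary 9, secondary 2, 4, 6, 7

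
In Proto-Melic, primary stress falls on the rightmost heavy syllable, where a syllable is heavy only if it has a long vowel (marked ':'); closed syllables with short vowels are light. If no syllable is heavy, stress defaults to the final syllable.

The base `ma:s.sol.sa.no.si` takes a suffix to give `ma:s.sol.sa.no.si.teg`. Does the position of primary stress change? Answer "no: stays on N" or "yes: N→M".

no: stays on 1

Base `ma:s.sol.sa.no.si` (5 syllables):
  Weights: 1 ma:s H, 2 sol L, 3 sa L, 4 no L, 5 si L.
  Heavy syllables in the domain: 1. The rightmost is syllable 1 (ma:s).
  → primary stress on syllable 1.
Suffixed `ma:s.sol.sa.no.si.teg` (6 syllables):
  Weights: 1 ma:s H, 2 sol L, 3 sa L, 4 no L, 5 si L, 6 teg L.
  Heavy syllables in the domain: 1. The rightmost is syllable 1 (ma:s).
  → primary stress on syllable 1.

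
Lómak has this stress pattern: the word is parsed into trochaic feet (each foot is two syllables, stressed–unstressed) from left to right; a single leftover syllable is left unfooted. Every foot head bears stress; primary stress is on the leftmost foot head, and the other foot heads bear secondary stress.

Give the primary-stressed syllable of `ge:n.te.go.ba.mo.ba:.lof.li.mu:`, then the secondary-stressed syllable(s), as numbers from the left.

primary 1, secondary 3, 5, 7

Parse left to right into trochaic (ˈσσ) feet: (ˈge:n.te) (ˈgo.ba) (ˈmo.ba:) (ˈlof.li) mu:. Syllable 9 is left unfooted.
Foot heads (stressed positions): 1, 3, 5, 7.
End Rule Leftmost: primary stress on the leftmost head = syllable 1.
Secondary stress on 3, 5, 7: ˈge:n.te.ˌgo.ba.ˌmo.ba:.ˌlof.li.mu:.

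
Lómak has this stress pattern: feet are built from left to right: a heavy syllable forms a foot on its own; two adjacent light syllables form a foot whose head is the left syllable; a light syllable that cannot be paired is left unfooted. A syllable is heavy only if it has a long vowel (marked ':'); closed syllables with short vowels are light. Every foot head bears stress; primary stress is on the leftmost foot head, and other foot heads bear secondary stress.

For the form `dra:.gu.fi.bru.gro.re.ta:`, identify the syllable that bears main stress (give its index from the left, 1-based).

Weights: 1 dra: H, 2 gu L, 3 fi L, 4 bru L, 5 gro L, 6 re L, 7 ta: H.
Parse left to right (heavy = foot alone; LL = one foot; stranded L unfooted): (ˈdra:) (ˈgu.fi) (ˈbru.gro) re (ˈta:).
Foot heads: 1, 2, 4, 7.
Primary stress on the leftmost head = syllable 1.
Primary stress: syllable 1 → ˈdra:.gu.fi.bru.gro.re.ta:.

1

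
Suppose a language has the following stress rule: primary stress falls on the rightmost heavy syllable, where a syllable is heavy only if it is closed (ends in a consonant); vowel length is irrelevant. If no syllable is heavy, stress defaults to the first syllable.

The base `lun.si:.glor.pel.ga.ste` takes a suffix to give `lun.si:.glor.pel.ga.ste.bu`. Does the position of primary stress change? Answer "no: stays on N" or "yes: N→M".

no: stays on 4

Base `lun.si:.glor.pel.ga.ste` (6 syllables):
  Weights: 1 lun H, 2 si: L, 3 glor H, 4 pel H, 5 ga L, 6 ste L.
  Heavy syllables in the domain: 1, 3, 4. The rightmost is syllable 4 (pel).
  → primary stress on syllable 4.
Suffixed `lun.si:.glor.pel.ga.ste.bu` (7 syllables):
  Weights: 1 lun H, 2 si: L, 3 glor H, 4 pel H, 5 ga L, 6 ste L, 7 bu L.
  Heavy syllables in the domain: 1, 3, 4. The rightmost is syllable 4 (pel).
  → primary stress on syllable 4.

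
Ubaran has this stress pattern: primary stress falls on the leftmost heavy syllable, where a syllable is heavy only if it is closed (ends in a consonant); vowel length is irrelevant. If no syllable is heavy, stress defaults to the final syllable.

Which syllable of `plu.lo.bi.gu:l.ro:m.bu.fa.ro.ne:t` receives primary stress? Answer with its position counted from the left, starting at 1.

4

Weights: 1 plu L, 2 lo L, 3 bi L, 4 gu:l H, 5 ro:m H, 6 bu L, 7 fa L, 8 ro L, 9 ne:t H.
Heavy syllables in the domain: 4, 5, 9. The leftmost is syllable 4 (gu:l).
Primary stress: syllable 4 → plu.lo.bi.ˈgu:l.ro:m.bu.fa.ro.ne:t.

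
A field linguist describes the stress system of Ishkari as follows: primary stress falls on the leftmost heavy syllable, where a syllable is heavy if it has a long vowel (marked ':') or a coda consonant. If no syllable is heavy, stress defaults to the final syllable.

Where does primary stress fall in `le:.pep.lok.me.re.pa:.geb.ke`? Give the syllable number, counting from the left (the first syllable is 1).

1

Weights: 1 le: H, 2 pep H, 3 lok H, 4 me L, 5 re L, 6 pa: H, 7 geb H, 8 ke L.
Heavy syllables in the domain: 1, 2, 3, 6, 7. The leftmost is syllable 1 (le:).
Primary stress: syllable 1 → ˈle:.pep.lok.me.re.pa:.geb.ke.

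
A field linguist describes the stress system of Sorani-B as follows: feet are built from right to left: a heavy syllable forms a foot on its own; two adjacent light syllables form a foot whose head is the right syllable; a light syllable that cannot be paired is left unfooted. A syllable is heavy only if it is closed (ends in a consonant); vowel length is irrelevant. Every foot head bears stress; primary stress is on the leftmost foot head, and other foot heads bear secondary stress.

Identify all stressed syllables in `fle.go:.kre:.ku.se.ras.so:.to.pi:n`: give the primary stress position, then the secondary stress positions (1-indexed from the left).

primary 3, secondary 5, 6, 8, 9

Weights: 1 fle L, 2 go: L, 3 kre: L, 4 ku L, 5 se L, 6 ras H, 7 so: L, 8 to L, 9 pi:n H.
Parse right to left (heavy = foot alone; LL = one foot; stranded L unfooted): fle (go:.ˈkre:) (ku.ˈse) (ˈras) (so:.ˈto) (ˈpi:n).
Foot heads: 3, 5, 6, 8, 9.
Primary stress on the leftmost head = syllable 3.
Secondary stress on 5, 6, 8, 9: fle.go:.ˈkre:.ku.ˌse.ˌras.so:.ˌto.ˌpi:n.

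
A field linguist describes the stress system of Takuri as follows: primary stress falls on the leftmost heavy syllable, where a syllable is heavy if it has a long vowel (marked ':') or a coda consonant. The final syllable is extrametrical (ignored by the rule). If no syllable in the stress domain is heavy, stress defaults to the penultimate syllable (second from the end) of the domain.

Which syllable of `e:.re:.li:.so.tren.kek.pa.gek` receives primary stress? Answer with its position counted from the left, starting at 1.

The final syllable (8, gek) is extrametrical; the stress domain is syllables 1–7.
Weights: 1 e: H, 2 re: H, 3 li: H, 4 so L, 5 tren H, 6 kek H, 7 pa L.
Heavy syllables in the domain: 1, 2, 3, 5, 6. The leftmost is syllable 1 (e:).
Primary stress: syllable 1 → ˈe:.re:.li:.so.tren.kek.pa.gek.

1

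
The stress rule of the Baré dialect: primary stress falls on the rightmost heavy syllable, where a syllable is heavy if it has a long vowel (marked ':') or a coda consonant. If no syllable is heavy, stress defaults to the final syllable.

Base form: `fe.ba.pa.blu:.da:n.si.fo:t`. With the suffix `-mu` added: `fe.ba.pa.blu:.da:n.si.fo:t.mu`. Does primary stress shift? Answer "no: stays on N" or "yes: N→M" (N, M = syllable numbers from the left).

no: stays on 7

Base `fe.ba.pa.blu:.da:n.si.fo:t` (7 syllables):
  Weights: 1 fe L, 2 ba L, 3 pa L, 4 blu: H, 5 da:n H, 6 si L, 7 fo:t H.
  Heavy syllables in the domain: 4, 5, 7. The rightmost is syllable 7 (fo:t).
  → primary stress on syllable 7.
Suffixed `fe.ba.pa.blu:.da:n.si.fo:t.mu` (8 syllables):
  Weights: 1 fe L, 2 ba L, 3 pa L, 4 blu: H, 5 da:n H, 6 si L, 7 fo:t H, 8 mu L.
  Heavy syllables in the domain: 4, 5, 7. The rightmost is syllable 7 (fo:t).
  → primary stress on syllable 7.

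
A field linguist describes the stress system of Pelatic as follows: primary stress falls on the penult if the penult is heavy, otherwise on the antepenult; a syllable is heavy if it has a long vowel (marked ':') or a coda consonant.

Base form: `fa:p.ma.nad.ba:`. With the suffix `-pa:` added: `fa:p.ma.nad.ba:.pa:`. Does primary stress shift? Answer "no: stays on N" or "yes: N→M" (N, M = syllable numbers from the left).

yes: 3→4

Base `fa:p.ma.nad.ba:` (4 syllables):
  Weights: 2 ma L, 3 nad H, 4 ba: H.
  The penult (syllable 3, nad) is heavy, so it takes stress.
  → primary stress on syllable 3.
Suffixed `fa:p.ma.nad.ba:.pa:` (5 syllables):
  Weights: 3 nad H, 4 ba: H, 5 pa: H.
  The penult (syllable 4, ba:) is heavy, so it takes stress.
  → primary stress on syllable 4.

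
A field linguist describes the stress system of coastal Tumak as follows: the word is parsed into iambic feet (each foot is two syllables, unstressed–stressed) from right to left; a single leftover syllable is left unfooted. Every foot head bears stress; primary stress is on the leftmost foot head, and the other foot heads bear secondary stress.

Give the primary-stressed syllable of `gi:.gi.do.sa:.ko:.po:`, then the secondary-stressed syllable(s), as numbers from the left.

primary 2, secondary 4, 6

Parse right to left into iambic (σˈσ) feet: (gi:.ˈgi) (do.ˈsa:) (ko:.ˈpo:).
Foot heads (stressed positions): 2, 4, 6.
End Rule Leftmost: primary stress on the leftmost head = syllable 2.
Secondary stress on 4, 6: gi:.ˈgi.do.ˌsa:.ko:.ˌpo:.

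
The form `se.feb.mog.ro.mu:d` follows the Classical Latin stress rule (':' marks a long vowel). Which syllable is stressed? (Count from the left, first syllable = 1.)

3

Classical Latin: stress the penult if heavy (long vowel or closed), else the antepenult.
Weights: 3 mog H, 4 ro L, 5 mu:d H.
The penult (syllable 4, ro) is light, so stress falls on the antepenult (syllable 3, mog).
Stress on syllable 3: se.feb.ˈmog.ro.mu:d.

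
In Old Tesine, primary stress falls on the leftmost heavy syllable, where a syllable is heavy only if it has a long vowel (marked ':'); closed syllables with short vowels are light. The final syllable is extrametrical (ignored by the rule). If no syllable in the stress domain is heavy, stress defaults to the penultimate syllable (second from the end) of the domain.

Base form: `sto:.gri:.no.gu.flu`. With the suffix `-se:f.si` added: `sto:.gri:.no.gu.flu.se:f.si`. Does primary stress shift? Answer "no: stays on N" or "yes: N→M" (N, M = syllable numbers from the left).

Base `sto:.gri:.no.gu.flu` (5 syllables):
  The final syllable (5, flu) is extrametrical; the stress domain is syllables 1–4.
  Weights: 1 sto: H, 2 gri: H, 3 no L, 4 gu L.
  Heavy syllables in the domain: 1, 2. The leftmost is syllable 1 (sto:).
  → primary stress on syllable 1.
Suffixed `sto:.gri:.no.gu.flu.se:f.si` (7 syllables):
  The final syllable (7, si) is extrametrical; the stress domain is syllables 1–6.
  Weights: 1 sto: H, 2 gri: H, 3 no L, 4 gu L, 5 flu L, 6 se:f H.
  Heavy syllables in the domain: 1, 2, 6. The leftmost is syllable 1 (sto:).
  → primary stress on syllable 1.

no: stays on 1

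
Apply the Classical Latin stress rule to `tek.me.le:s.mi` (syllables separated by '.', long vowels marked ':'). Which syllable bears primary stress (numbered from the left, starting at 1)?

Classical Latin: stress the penult if heavy (long vowel or closed), else the antepenult.
Weights: 2 me L, 3 le:s H, 4 mi L.
The penult (syllable 3, le:s) is heavy, so it takes stress.
Stress on syllable 3: tek.me.ˈle:s.mi.

3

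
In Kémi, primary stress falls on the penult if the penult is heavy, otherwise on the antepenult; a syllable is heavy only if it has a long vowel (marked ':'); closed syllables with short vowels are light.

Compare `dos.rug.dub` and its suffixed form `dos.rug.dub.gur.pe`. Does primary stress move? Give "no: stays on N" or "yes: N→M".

yes: 1→3

Base `dos.rug.dub` (3 syllables):
  Weights: 1 dos L, 2 rug L, 3 dub L.
  The penult (syllable 2, rug) is light, so stress falls on the antepenult (syllable 1, dos).
  → primary stress on syllable 1.
Suffixed `dos.rug.dub.gur.pe` (5 syllables):
  Weights: 3 dub L, 4 gur L, 5 pe L.
  The penult (syllable 4, gur) is light, so stress falls on the antepenult (syllable 3, dub).
  → primary stress on syllable 3.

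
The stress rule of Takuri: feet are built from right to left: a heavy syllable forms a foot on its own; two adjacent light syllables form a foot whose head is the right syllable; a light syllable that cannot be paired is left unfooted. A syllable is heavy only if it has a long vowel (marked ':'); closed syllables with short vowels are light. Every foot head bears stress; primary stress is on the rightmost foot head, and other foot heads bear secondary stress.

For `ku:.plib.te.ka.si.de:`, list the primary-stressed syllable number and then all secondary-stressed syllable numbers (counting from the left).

Weights: 1 ku: H, 2 plib L, 3 te L, 4 ka L, 5 si L, 6 de: H.
Parse right to left (heavy = foot alone; LL = one foot; stranded L unfooted): (ˈku:) (plib.ˈte) (ka.ˈsi) (ˈde:).
Foot heads: 1, 3, 5, 6.
Primary stress on the rightmost head = syllable 6.
Secondary stress on 1, 3, 5: ˌku:.plib.ˌte.ka.ˌsi.ˈde:.

primary 6, secondary 1, 3, 5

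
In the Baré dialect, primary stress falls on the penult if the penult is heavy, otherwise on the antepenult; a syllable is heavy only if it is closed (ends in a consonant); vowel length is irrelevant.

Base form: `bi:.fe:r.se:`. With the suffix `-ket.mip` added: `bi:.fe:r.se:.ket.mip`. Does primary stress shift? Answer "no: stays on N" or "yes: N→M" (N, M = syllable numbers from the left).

yes: 2→4

Base `bi:.fe:r.se:` (3 syllables):
  Weights: 1 bi: L, 2 fe:r H, 3 se: L.
  The penult (syllable 2, fe:r) is heavy, so it takes stress.
  → primary stress on syllable 2.
Suffixed `bi:.fe:r.se:.ket.mip` (5 syllables):
  Weights: 3 se: L, 4 ket H, 5 mip H.
  The penult (syllable 4, ket) is heavy, so it takes stress.
  → primary stress on syllable 4.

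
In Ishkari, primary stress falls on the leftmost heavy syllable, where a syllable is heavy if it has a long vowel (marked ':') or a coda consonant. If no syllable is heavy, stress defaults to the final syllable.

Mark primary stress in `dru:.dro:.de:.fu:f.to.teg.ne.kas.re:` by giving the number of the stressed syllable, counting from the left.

Weights: 1 dru: H, 2 dro: H, 3 de: H, 4 fu:f H, 5 to L, 6 teg H, 7 ne L, 8 kas H, 9 re: H.
Heavy syllables in the domain: 1, 2, 3, 4, 6, 8, 9. The leftmost is syllable 1 (dru:).
Primary stress: syllable 1 → ˈdru:.dro:.de:.fu:f.to.teg.ne.kas.re:.

1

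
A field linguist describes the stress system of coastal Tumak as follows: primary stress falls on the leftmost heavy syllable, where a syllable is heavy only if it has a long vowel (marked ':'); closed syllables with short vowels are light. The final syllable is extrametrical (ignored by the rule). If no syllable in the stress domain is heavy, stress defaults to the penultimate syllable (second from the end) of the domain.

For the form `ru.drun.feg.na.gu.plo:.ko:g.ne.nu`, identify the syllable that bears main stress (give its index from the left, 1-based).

6

The final syllable (9, nu) is extrametrical; the stress domain is syllables 1–8.
Weights: 1 ru L, 2 drun L, 3 feg L, 4 na L, 5 gu L, 6 plo: H, 7 ko:g H, 8 ne L.
Heavy syllables in the domain: 6, 7. The leftmost is syllable 6 (plo:).
Primary stress: syllable 6 → ru.drun.feg.na.gu.ˈplo:.ko:g.ne.nu.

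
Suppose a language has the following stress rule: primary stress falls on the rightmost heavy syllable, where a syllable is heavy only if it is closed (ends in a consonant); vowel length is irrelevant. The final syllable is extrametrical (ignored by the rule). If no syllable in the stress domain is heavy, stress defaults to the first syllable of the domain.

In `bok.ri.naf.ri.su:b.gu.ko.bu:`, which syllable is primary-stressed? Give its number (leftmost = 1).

5

The final syllable (8, bu:) is extrametrical; the stress domain is syllables 1–7.
Weights: 1 bok H, 2 ri L, 3 naf H, 4 ri L, 5 su:b H, 6 gu L, 7 ko L.
Heavy syllables in the domain: 1, 3, 5. The rightmost is syllable 5 (su:b).
Primary stress: syllable 5 → bok.ri.naf.ri.ˈsu:b.gu.ko.bu:.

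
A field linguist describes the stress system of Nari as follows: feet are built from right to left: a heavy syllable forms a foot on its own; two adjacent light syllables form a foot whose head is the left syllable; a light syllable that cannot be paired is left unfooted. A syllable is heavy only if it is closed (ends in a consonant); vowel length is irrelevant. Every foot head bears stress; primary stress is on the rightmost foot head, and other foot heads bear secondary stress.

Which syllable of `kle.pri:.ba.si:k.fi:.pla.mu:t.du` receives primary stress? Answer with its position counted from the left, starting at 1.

Weights: 1 kle L, 2 pri: L, 3 ba L, 4 si:k H, 5 fi: L, 6 pla L, 7 mu:t H, 8 du L.
Parse right to left (heavy = foot alone; LL = one foot; stranded L unfooted): kle (ˈpri:.ba) (ˈsi:k) (ˈfi:.pla) (ˈmu:t) du.
Foot heads: 2, 4, 5, 7.
Primary stress on the rightmost head = syllable 7.
Primary stress: syllable 7 → kle.pri:.ba.si:k.fi:.pla.ˈmu:t.du.

7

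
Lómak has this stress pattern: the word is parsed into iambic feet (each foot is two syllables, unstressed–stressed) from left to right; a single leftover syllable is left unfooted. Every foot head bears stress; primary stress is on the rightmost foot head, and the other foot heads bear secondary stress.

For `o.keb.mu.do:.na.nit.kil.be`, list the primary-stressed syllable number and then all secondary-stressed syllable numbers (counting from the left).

Parse left to right into iambic (σˈσ) feet: (o.ˈkeb) (mu.ˈdo:) (na.ˈnit) (kil.ˈbe).
Foot heads (stressed positions): 2, 4, 6, 8.
End Rule Rightmost: primary stress on the rightmost head = syllable 8.
Secondary stress on 2, 4, 6: o.ˌkeb.mu.ˌdo:.na.ˌnit.kil.ˈbe.

primary 8, secondary 2, 4, 6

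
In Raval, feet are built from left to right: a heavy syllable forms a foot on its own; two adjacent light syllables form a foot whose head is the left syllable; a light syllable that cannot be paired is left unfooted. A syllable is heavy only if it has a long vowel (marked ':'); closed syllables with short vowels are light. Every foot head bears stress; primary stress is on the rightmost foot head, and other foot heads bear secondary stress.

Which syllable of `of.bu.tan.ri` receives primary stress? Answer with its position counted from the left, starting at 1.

3

Weights: 1 of L, 2 bu L, 3 tan L, 4 ri L.
Parse left to right (heavy = foot alone; LL = one foot; stranded L unfooted): (ˈof.bu) (ˈtan.ri).
Foot heads: 1, 3.
Primary stress on the rightmost head = syllable 3.
Primary stress: syllable 3 → of.bu.ˈtan.ri.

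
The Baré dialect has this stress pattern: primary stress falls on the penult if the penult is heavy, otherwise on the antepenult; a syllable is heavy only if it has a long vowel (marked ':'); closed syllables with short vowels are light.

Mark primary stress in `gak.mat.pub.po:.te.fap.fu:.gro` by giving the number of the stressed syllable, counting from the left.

Weights: 6 fap L, 7 fu: H, 8 gro L.
The penult (syllable 7, fu:) is heavy, so it takes stress.
Primary stress: syllable 7 → gak.mat.pub.po:.te.fap.ˈfu:.gro.

7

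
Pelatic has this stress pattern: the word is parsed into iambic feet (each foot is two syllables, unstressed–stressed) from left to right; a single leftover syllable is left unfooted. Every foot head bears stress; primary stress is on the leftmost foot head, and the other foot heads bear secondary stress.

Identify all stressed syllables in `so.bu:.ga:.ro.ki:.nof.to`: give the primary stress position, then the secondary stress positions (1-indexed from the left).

primary 2, secondary 4, 6

Parse left to right into iambic (σˈσ) feet: (so.ˈbu:) (ga:.ˈro) (ki:.ˈnof) to. Syllable 7 is left unfooted.
Foot heads (stressed positions): 2, 4, 6.
End Rule Leftmost: primary stress on the leftmost head = syllable 2.
Secondary stress on 4, 6: so.ˈbu:.ga:.ˌro.ki:.ˌnof.to.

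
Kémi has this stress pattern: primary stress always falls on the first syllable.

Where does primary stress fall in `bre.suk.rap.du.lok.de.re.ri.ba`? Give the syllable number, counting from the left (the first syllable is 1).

1

The word has 9 syllables; the first syllable is syllable 1 (bre).
Primary stress: syllable 1 → ˈbre.suk.rap.du.lok.de.re.ri.ba.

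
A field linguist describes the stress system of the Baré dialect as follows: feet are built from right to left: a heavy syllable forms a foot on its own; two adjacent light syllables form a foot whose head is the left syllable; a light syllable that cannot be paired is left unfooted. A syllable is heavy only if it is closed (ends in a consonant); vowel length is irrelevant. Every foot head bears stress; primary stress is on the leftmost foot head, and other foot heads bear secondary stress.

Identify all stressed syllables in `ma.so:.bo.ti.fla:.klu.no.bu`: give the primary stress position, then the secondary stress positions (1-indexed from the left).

primary 1, secondary 3, 5, 7

Weights: 1 ma L, 2 so: L, 3 bo L, 4 ti L, 5 fla: L, 6 klu L, 7 no L, 8 bu L.
Parse right to left (heavy = foot alone; LL = one foot; stranded L unfooted): (ˈma.so:) (ˈbo.ti) (ˈfla:.klu) (ˈno.bu).
Foot heads: 1, 3, 5, 7.
Primary stress on the leftmost head = syllable 1.
Secondary stress on 3, 5, 7: ˈma.so:.ˌbo.ti.ˌfla:.klu.ˌno.bu.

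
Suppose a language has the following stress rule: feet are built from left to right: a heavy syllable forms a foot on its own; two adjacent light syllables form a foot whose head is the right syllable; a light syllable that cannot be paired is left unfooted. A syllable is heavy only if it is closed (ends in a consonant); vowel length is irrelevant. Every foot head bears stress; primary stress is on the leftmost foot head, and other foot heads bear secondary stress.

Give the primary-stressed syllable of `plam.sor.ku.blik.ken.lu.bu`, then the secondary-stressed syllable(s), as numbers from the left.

primary 1, secondary 2, 4, 5, 7

Weights: 1 plam H, 2 sor H, 3 ku L, 4 blik H, 5 ken H, 6 lu L, 7 bu L.
Parse left to right (heavy = foot alone; LL = one foot; stranded L unfooted): (ˈplam) (ˈsor) ku (ˈblik) (ˈken) (lu.ˈbu).
Foot heads: 1, 2, 4, 5, 7.
Primary stress on the leftmost head = syllable 1.
Secondary stress on 2, 4, 5, 7: ˈplam.ˌsor.ku.ˌblik.ˌken.lu.ˌbu.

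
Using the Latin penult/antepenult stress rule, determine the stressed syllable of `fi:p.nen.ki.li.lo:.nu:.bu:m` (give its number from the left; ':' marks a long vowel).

6

Classical Latin: stress the penult if heavy (long vowel or closed), else the antepenult.
Weights: 5 lo: H, 6 nu: H, 7 bu:m H.
The penult (syllable 6, nu:) is heavy, so it takes stress.
Stress on syllable 6: fi:p.nen.ki.li.lo:.ˈnu:.bu:m.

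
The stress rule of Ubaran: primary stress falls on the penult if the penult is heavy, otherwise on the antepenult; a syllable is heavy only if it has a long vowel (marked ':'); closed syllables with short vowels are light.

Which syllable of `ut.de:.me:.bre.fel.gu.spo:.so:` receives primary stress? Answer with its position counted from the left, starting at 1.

7

Weights: 6 gu L, 7 spo: H, 8 so: H.
The penult (syllable 7, spo:) is heavy, so it takes stress.
Primary stress: syllable 7 → ut.de:.me:.bre.fel.gu.ˈspo:.so:.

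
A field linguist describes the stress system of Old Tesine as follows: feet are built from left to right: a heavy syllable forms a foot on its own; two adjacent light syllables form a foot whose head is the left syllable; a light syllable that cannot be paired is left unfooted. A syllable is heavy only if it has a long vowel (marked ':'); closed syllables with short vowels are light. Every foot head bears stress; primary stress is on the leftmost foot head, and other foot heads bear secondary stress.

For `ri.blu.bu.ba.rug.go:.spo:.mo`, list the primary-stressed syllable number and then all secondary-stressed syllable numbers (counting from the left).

Weights: 1 ri L, 2 blu L, 3 bu L, 4 ba L, 5 rug L, 6 go: H, 7 spo: H, 8 mo L.
Parse left to right (heavy = foot alone; LL = one foot; stranded L unfooted): (ˈri.blu) (ˈbu.ba) rug (ˈgo:) (ˈspo:) mo.
Foot heads: 1, 3, 6, 7.
Primary stress on the leftmost head = syllable 1.
Secondary stress on 3, 6, 7: ˈri.blu.ˌbu.ba.rug.ˌgo:.ˌspo:.mo.

primary 1, secondary 3, 6, 7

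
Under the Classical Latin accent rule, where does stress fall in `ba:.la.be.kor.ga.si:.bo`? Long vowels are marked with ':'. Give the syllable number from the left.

Classical Latin: stress the penult if heavy (long vowel or closed), else the antepenult.
Weights: 5 ga L, 6 si: H, 7 bo L.
The penult (syllable 6, si:) is heavy, so it takes stress.
Stress on syllable 6: ba:.la.be.kor.ga.ˈsi:.bo.

6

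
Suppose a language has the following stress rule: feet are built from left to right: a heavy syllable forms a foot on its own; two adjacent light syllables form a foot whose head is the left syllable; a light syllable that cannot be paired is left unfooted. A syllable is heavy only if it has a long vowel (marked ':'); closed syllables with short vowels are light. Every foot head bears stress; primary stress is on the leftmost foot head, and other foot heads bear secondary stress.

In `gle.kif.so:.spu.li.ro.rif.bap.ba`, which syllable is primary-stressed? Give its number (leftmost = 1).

Weights: 1 gle L, 2 kif L, 3 so: H, 4 spu L, 5 li L, 6 ro L, 7 rif L, 8 bap L, 9 ba L.
Parse left to right (heavy = foot alone; LL = one foot; stranded L unfooted): (ˈgle.kif) (ˈso:) (ˈspu.li) (ˈro.rif) (ˈbap.ba).
Foot heads: 1, 3, 4, 6, 8.
Primary stress on the leftmost head = syllable 1.
Primary stress: syllable 1 → ˈgle.kif.so:.spu.li.ro.rif.bap.ba.

1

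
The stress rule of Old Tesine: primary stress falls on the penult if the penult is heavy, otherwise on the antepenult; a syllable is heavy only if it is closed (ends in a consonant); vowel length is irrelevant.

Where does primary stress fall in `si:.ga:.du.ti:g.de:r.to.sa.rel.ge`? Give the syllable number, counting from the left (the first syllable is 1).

8

Weights: 7 sa L, 8 rel H, 9 ge L.
The penult (syllable 8, rel) is heavy, so it takes stress.
Primary stress: syllable 8 → si:.ga:.du.ti:g.de:r.to.sa.ˈrel.ge.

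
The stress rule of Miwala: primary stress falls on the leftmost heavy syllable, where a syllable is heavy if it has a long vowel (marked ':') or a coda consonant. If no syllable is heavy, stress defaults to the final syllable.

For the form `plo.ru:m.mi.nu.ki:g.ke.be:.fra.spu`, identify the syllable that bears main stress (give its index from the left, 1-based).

Weights: 1 plo L, 2 ru:m H, 3 mi L, 4 nu L, 5 ki:g H, 6 ke L, 7 be: H, 8 fra L, 9 spu L.
Heavy syllables in the domain: 2, 5, 7. The leftmost is syllable 2 (ru:m).
Primary stress: syllable 2 → plo.ˈru:m.mi.nu.ki:g.ke.be:.fra.spu.

2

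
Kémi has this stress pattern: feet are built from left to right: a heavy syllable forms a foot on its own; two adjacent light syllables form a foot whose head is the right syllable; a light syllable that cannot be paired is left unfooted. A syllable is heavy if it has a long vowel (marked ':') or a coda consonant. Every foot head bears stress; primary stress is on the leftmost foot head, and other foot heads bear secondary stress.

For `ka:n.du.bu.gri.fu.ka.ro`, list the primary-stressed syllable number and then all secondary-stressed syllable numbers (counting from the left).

Weights: 1 ka:n H, 2 du L, 3 bu L, 4 gri L, 5 fu L, 6 ka L, 7 ro L.
Parse left to right (heavy = foot alone; LL = one foot; stranded L unfooted): (ˈka:n) (du.ˈbu) (gri.ˈfu) (ka.ˈro).
Foot heads: 1, 3, 5, 7.
Primary stress on the leftmost head = syllable 1.
Secondary stress on 3, 5, 7: ˈka:n.du.ˌbu.gri.ˌfu.ka.ˌro.

primary 1, secondary 3, 5, 7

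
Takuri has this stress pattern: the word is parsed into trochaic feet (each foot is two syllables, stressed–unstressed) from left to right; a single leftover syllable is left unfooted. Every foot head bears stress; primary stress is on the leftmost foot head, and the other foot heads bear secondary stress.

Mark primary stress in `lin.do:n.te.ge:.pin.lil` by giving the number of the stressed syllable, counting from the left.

Parse left to right into trochaic (ˈσσ) feet: (ˈlin.do:n) (ˈte.ge:) (ˈpin.lil).
Foot heads (stressed positions): 1, 3, 5.
End Rule Leftmost: primary stress on the leftmost head = syllable 1.
Primary stress: syllable 1 → ˈlin.do:n.te.ge:.pin.lil.

1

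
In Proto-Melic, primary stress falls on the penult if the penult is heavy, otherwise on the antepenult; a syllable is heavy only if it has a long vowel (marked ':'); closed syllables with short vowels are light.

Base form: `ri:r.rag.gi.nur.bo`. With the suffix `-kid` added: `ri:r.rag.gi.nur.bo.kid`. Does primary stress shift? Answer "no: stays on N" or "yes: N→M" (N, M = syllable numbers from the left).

Base `ri:r.rag.gi.nur.bo` (5 syllables):
  Weights: 3 gi L, 4 nur L, 5 bo L.
  The penult (syllable 4, nur) is light, so stress falls on the antepenult (syllable 3, gi).
  → primary stress on syllable 3.
Suffixed `ri:r.rag.gi.nur.bo.kid` (6 syllables):
  Weights: 4 nur L, 5 bo L, 6 kid L.
  The penult (syllable 5, bo) is light, so stress falls on the antepenult (syllable 4, nur).
  → primary stress on syllable 4.

yes: 3→4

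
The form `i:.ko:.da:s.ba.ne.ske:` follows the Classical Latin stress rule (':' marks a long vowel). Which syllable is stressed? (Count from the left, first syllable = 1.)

Classical Latin: stress the penult if heavy (long vowel or closed), else the antepenult.
Weights: 4 ba L, 5 ne L, 6 ske: H.
The penult (syllable 5, ne) is light, so stress falls on the antepenult (syllable 4, ba).
Stress on syllable 4: i:.ko:.da:s.ˈba.ne.ske:.

4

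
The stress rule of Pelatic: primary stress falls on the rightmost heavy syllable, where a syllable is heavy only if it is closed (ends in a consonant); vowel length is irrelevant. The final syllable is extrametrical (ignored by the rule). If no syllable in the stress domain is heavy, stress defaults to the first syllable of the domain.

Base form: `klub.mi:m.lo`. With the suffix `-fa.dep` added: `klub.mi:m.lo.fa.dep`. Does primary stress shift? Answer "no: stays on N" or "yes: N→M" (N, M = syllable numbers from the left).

no: stays on 2

Base `klub.mi:m.lo` (3 syllables):
  The final syllable (3, lo) is extrametrical; the stress domain is syllables 1–2.
  Weights: 1 klub H, 2 mi:m H.
  Heavy syllables in the domain: 1, 2. The rightmost is syllable 2 (mi:m).
  → primary stress on syllable 2.
Suffixed `klub.mi:m.lo.fa.dep` (5 syllables):
  The final syllable (5, dep) is extrametrical; the stress domain is syllables 1–4.
  Weights: 1 klub H, 2 mi:m H, 3 lo L, 4 fa L.
  Heavy syllables in the domain: 1, 2. The rightmost is syllable 2 (mi:m).
  → primary stress on syllable 2.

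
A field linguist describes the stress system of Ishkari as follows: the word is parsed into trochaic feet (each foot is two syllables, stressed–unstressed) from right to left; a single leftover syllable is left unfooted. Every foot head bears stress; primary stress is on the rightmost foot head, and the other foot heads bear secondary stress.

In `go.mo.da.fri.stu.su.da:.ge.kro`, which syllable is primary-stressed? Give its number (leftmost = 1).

8

Parse right to left into trochaic (ˈσσ) feet: go (ˈmo.da) (ˈfri.stu) (ˈsu.da:) (ˈge.kro). Syllable 1 is left unfooted.
Foot heads (stressed positions): 2, 4, 6, 8.
End Rule Rightmost: primary stress on the rightmost head = syllable 8.
Primary stress: syllable 8 → go.mo.da.fri.stu.su.da:.ˈge.kro.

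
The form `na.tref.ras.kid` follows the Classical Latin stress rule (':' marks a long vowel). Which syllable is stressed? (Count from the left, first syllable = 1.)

3

Classical Latin: stress the penult if heavy (long vowel or closed), else the antepenult.
Weights: 2 tref H, 3 ras H, 4 kid H.
The penult (syllable 3, ras) is heavy, so it takes stress.
Stress on syllable 3: na.tref.ˈras.kid.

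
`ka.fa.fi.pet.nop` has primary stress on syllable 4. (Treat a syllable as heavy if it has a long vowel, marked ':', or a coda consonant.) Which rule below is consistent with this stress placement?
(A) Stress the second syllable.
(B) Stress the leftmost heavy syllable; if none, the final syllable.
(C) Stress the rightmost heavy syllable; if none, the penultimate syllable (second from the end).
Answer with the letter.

B

Rule A → syllable 2 (observed: 4).
Rule B → syllable 4 ✓.
Rule C → syllable 5 (observed: 4).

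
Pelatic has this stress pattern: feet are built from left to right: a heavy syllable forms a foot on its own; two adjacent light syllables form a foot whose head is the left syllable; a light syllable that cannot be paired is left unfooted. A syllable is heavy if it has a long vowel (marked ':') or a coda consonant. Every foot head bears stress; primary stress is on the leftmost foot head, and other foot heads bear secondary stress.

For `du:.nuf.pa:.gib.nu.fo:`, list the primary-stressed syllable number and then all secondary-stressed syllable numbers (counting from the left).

Weights: 1 du: H, 2 nuf H, 3 pa: H, 4 gib H, 5 nu L, 6 fo: H.
Parse left to right (heavy = foot alone; LL = one foot; stranded L unfooted): (ˈdu:) (ˈnuf) (ˈpa:) (ˈgib) nu (ˈfo:).
Foot heads: 1, 2, 3, 4, 6.
Primary stress on the leftmost head = syllable 1.
Secondary stress on 2, 3, 4, 6: ˈdu:.ˌnuf.ˌpa:.ˌgib.nu.ˌfo:.

primary 1, secondary 2, 3, 4, 6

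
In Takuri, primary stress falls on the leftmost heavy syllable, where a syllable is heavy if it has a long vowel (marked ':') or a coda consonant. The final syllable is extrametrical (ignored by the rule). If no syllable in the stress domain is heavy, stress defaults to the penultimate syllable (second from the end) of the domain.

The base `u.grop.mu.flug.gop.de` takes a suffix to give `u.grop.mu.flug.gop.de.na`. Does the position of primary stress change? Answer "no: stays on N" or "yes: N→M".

no: stays on 2

Base `u.grop.mu.flug.gop.de` (6 syllables):
  The final syllable (6, de) is extrametrical; the stress domain is syllables 1–5.
  Weights: 1 u L, 2 grop H, 3 mu L, 4 flug H, 5 gop H.
  Heavy syllables in the domain: 2, 4, 5. The leftmost is syllable 2 (grop).
  → primary stress on syllable 2.
Suffixed `u.grop.mu.flug.gop.de.na` (7 syllables):
  The final syllable (7, na) is extrametrical; the stress domain is syllables 1–6.
  Weights: 1 u L, 2 grop H, 3 mu L, 4 flug H, 5 gop H, 6 de L.
  Heavy syllables in the domain: 2, 4, 5. The leftmost is syllable 2 (grop).
  → primary stress on syllable 2.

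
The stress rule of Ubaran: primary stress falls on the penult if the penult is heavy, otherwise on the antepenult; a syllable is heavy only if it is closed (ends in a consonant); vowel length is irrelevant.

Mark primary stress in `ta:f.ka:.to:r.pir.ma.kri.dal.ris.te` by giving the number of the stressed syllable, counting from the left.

8

Weights: 7 dal H, 8 ris H, 9 te L.
The penult (syllable 8, ris) is heavy, so it takes stress.
Primary stress: syllable 8 → ta:f.ka:.to:r.pir.ma.kri.dal.ˈris.te.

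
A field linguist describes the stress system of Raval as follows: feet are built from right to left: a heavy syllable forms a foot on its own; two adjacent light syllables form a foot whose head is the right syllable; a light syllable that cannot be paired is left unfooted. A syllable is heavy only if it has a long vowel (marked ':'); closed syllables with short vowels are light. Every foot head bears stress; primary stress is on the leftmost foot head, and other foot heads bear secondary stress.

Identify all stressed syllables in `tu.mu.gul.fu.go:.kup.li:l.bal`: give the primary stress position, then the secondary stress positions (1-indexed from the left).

Weights: 1 tu L, 2 mu L, 3 gul L, 4 fu L, 5 go: H, 6 kup L, 7 li:l H, 8 bal L.
Parse right to left (heavy = foot alone; LL = one foot; stranded L unfooted): (tu.ˈmu) (gul.ˈfu) (ˈgo:) kup (ˈli:l) bal.
Foot heads: 2, 4, 5, 7.
Primary stress on the leftmost head = syllable 2.
Secondary stress on 4, 5, 7: tu.ˈmu.gul.ˌfu.ˌgo:.kup.ˌli:l.bal.

primary 2, secondary 4, 5, 7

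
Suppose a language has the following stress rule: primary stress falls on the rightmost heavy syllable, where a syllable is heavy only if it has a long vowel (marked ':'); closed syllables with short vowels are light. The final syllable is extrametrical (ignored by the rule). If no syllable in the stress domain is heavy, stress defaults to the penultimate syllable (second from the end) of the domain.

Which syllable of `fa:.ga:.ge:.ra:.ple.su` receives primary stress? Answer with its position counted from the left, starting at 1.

4

The final syllable (6, su) is extrametrical; the stress domain is syllables 1–5.
Weights: 1 fa: H, 2 ga: H, 3 ge: H, 4 ra: H, 5 ple L.
Heavy syllables in the domain: 1, 2, 3, 4. The rightmost is syllable 4 (ra:).
Primary stress: syllable 4 → fa:.ga:.ge:.ˈra:.ple.su.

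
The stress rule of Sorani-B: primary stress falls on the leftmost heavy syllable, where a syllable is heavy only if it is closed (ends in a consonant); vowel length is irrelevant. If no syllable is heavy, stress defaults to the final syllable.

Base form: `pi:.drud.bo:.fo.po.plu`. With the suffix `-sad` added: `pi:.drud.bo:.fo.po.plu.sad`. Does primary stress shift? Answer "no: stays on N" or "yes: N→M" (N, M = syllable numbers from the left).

Base `pi:.drud.bo:.fo.po.plu` (6 syllables):
  Weights: 1 pi: L, 2 drud H, 3 bo: L, 4 fo L, 5 po L, 6 plu L.
  Heavy syllables in the domain: 2. The leftmost is syllable 2 (drud).
  → primary stress on syllable 2.
Suffixed `pi:.drud.bo:.fo.po.plu.sad` (7 syllables):
  Weights: 1 pi: L, 2 drud H, 3 bo: L, 4 fo L, 5 po L, 6 plu L, 7 sad H.
  Heavy syllables in the domain: 2, 7. The leftmost is syllable 2 (drud).
  → primary stress on syllable 2.

no: stays on 2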